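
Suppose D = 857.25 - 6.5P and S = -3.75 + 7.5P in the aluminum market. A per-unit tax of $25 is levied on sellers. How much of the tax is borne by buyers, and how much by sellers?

Pre-tax equilibrium: P* = 61.5, Q* = 457.5.
Tax on sellers shifts supply to S = -3.75 + 7.5(P − 25) = -191.25 + 7.5P.
857.25 - 6.5P = -191.25 + 7.5P gives buyer price Pb = 2097/28; sellers receive Ps = 2097/28 − 25 = 1397/28.
New quantity: Q = 857.25 − 6.5(2097/28) = 20745/56.
Buyer burden = 2097/28 − 61.5 = 375/28; seller burden = 61.5 − 1397/28 = 325/28.

Buyers bear 375/28, sellers bear 325/28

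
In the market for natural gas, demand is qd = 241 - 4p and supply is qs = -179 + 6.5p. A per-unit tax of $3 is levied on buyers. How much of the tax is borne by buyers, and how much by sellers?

Buyers bear 13/7, sellers bear 8/7

Pre-tax equilibrium: p* = 40, q* = 81.
Tax on buyers shifts demand to qd = 241 − 4(p + 3) = 229 - 4p.
229 - 4p = -179 + 6.5p gives seller price ps = 272/7; buyers pay pb = 272/7 + 3 = 293/7.
New quantity: q = 241 − 4(293/7) = 515/7.
Buyer burden = 293/7 − 40 = 13/7; seller burden = 40 − 272/7 = 8/7.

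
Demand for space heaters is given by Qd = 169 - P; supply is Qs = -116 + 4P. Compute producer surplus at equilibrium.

Producer surplus = 1568

Equilibrium: 169 - P = -116 + 4P gives P* = 57, Q* = 112.
Supply starts at P = 29 (where Qs = 0).
PS = ½(57 − 29)(112) = 1568.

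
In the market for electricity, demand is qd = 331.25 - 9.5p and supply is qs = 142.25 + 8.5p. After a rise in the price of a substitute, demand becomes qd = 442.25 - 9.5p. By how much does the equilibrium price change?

Original equilibrium: p* = 10.5, q* = 231.5.
New equilibrium: 442.25 - 9.5p = 142.25 + 8.5p, so 300 = 18p and p' = 50/3; q' = 442.25 − 9.5(50/3) = 3407/12.
Change in price: 50/3 − 10.5 = 37/6.

Δp = 37/6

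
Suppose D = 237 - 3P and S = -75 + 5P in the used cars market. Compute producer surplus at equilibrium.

Equilibrium: 237 - 3P = -75 + 5P gives P* = 39, Q* = 120.
Supply starts at P = 15 (where S = 0).
PS = ½(39 − 15)(120) = 1440.

Producer surplus = 1440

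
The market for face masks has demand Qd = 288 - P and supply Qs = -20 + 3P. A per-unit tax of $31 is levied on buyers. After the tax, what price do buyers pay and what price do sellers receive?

Buyers pay $100.25, sellers receive $69.25

Pre-tax equilibrium: P* = 77, Q* = 211.
Tax on buyers shifts demand to Qd = 288 − 1(P + 31) = 257 - P.
257 - P = -20 + 3P gives seller price Ps = 69.25; buyers pay Pb = 69.25 + 31 = 100.25.
New quantity: Q = 288 − 1(100.25) = 187.75.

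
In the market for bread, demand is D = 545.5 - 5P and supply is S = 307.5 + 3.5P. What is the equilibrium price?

P* = 28

Set D = S: 545.5 - 5P = 307.5 + 3.5P.
238 = 8.5P, so P* = 28.
Q* = 545.5 − 5(28) = 405.5.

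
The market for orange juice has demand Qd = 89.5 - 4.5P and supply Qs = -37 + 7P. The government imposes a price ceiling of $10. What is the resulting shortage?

Equilibrium price would be P* = 11, so the ceiling at 10 binds.
At P = 10: Qd = 89.5 − 4.5(10) = 44.5, Qs = -37 + 7(10) = 33.
Shortage = 44.5 − 33 = 11.5.

Shortage = 11.5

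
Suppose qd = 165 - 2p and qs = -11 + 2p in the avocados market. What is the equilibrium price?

p* = 44

Set qd = qs: 165 - 2p = -11 + 2p.
176 = 4p, so p* = 44.
q* = 165 − 2(44) = 77.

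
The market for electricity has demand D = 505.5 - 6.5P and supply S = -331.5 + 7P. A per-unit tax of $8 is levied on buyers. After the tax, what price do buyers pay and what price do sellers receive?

Pre-tax equilibrium: P* = 62, Q* = 102.5.
Tax on buyers shifts demand to D = 505.5 − 6.5(P + 8) = 453.5 - 6.5P.
453.5 - 6.5P = -331.5 + 7P gives seller price Ps = 1570/27; buyers pay Pb = 1570/27 + 8 = 1786/27.
New quantity: Q = 505.5 − 6.5(1786/27) = 4079/54.

Buyers pay 1786/27, sellers receive 1570/27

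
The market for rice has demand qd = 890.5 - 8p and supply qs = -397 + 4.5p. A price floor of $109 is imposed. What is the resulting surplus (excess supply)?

Surplus = 75

Equilibrium price would be p* = 103, so the floor at 109 binds.
At p = 109: qd = 18.5, qs = 93.5.
Surplus = 93.5 − 18.5 = 75.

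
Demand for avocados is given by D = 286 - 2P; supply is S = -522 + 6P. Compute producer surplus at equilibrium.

Equilibrium: 286 - 2P = -522 + 6P gives P* = 101, Q* = 84.
Supply starts at P = 87 (where S = 0).
PS = ½(101 − 87)(84) = 588.

Producer surplus = 588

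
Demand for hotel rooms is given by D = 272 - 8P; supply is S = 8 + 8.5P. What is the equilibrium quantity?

Set D = S: 272 - 8P = 8 + 8.5P.
264 = 16.5P, so P* = 16.
Q* = 272 − 8(16) = 144.

Q* = 144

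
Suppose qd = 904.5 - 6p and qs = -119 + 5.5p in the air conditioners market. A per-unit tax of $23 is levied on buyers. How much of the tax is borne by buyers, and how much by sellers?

Pre-tax equilibrium: p* = 89, q* = 370.5.
Tax on buyers shifts demand to qd = 904.5 − 6(p + 23) = 766.5 - 6p.
766.5 - 6p = -119 + 5.5p gives seller price ps = 77; buyers pay pb = 77 + 23 = 100.
New quantity: q = 904.5 − 6(100) = 304.5.
Buyer burden = 100 − 89 = 11; seller burden = 89 − 77 = 12.

Buyers bear $11, sellers bear $12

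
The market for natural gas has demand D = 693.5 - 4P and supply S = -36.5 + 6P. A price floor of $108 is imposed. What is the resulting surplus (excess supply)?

Surplus = 350

Equilibrium price would be P* = 73, so the floor at 108 binds.
At P = 108: D = 261.5, S = 611.5.
Surplus = 611.5 − 261.5 = 350.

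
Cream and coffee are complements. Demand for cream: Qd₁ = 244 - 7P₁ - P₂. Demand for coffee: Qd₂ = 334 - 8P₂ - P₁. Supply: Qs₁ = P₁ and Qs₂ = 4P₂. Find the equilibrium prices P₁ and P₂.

Market 1: 244 - 7P₁ - P₂ = P₁ → 8P₁ + P₂ = 244.
Market 2: 12P₂ + P₁ = 334.
Eliminating P₂: 12×(1) − 1×(2) gives 95P₁ = 2594, so P₁ = 2594/95.
Back-substitute into (2): P₂ = (334 − 1×2594/95) / 12 = 2428/95.

P₁ = 2594/95, P₂ = 2428/95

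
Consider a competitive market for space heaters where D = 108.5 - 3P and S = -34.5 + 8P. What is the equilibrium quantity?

Set D = S: 108.5 - 3P = -34.5 + 8P.
143 = 11P, so P* = 13.
Q* = 108.5 − 3(13) = 69.5.

Q* = 69.5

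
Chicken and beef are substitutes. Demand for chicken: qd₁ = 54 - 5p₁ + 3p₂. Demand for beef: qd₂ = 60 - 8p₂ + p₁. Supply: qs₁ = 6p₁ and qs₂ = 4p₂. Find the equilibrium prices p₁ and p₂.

p₁ = 276/43, p₂ = 238/43

Market 1: 54 - 5p₁ + 3p₂ = 6p₁ → 11p₁ - 3p₂ = 54.
Market 2: 12p₂ - p₁ = 60.
Eliminating p₂: 12×(1) + 3×(2) gives 129p₁ = 828, so p₁ = 276/43.
Back-substitute into (2): p₂ = (60 + 1×276/43) / 12 = 238/43.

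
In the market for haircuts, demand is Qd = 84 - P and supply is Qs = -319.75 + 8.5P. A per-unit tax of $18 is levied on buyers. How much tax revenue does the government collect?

Tax revenue = 8685/19

Pre-tax equilibrium: P* = 42.5, Q* = 41.5.
Tax on buyers shifts demand to Qd = 84 − 1(P + 18) = 66 - P.
66 - P = -319.75 + 8.5P gives seller price Ps = 1543/38; buyers pay Pb = 1543/38 + 18 = 2227/38.
New quantity: Q = 84 − 1(2227/38) = 965/38.
Revenue = 18 × 965/38 = 8685/19.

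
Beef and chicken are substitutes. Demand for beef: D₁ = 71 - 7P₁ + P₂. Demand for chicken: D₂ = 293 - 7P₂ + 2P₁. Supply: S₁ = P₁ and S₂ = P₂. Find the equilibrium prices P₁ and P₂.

P₁ = 861/62, P₂ = 1243/31

Market 1: 71 - 7P₁ + P₂ = P₁ → 8P₁ - P₂ = 71.
Market 2: 8P₂ - 2P₁ = 293.
Eliminating P₂: 8×(1) + 1×(2) gives 62P₁ = 861, so P₁ = 861/62.
Back-substitute into (2): P₂ = (293 + 2×861/62) / 8 = 1243/31.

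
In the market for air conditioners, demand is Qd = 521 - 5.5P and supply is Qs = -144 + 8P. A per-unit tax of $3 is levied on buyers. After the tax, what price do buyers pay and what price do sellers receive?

Pre-tax equilibrium: P* = 1330/27, Q* = 6752/27.
Tax on buyers shifts demand to Qd = 521 − 5.5(P + 3) = 504.5 - 5.5P.
504.5 - 5.5P = -144 + 8P gives seller price Ps = 1297/27; buyers pay Pb = 1297/27 + 3 = 1378/27.
New quantity: Q = 521 − 5.5(1378/27) = 6488/27.

Buyers pay 1378/27, sellers receive 1297/27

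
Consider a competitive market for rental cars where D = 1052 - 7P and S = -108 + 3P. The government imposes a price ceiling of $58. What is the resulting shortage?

Shortage = 580

Equilibrium price would be P* = 116, so the ceiling at 58 binds.
At P = 58: D = 1052 − 7(58) = 646, S = -108 + 3(58) = 66.
Shortage = 646 − 66 = 580.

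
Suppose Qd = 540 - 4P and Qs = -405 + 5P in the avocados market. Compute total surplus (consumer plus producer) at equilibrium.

Total surplus = 3240

Equilibrium: 540 - 4P = -405 + 5P gives P* = 105, Q* = 120.
Demand choke price: P = 135; supply starts at P = 81.
CS = ½(135 − 105)(120) = 1800; PS = ½(105 − 81)(120) = 1440.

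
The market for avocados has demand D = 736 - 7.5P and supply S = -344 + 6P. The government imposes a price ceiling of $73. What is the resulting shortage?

Shortage = 94.5

Equilibrium price would be P* = 80, so the ceiling at 73 binds.
At P = 73: D = 736 − 7.5(73) = 188.5, S = -344 + 6(73) = 94.
Shortage = 188.5 − 94 = 94.5.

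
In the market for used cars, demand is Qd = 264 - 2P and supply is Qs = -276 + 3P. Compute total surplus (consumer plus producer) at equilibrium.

Equilibrium: 264 - 2P = -276 + 3P gives P* = 108, Q* = 48.
Demand choke price: P = 132; supply starts at P = 92.
CS = ½(132 − 108)(48) = 576; PS = ½(108 − 92)(48) = 384.

Total surplus = 960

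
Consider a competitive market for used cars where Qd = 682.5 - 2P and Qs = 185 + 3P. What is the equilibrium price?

Set Qd = Qs: 682.5 - 2P = 185 + 3P.
497.5 = 5P, so P* = 99.5.
Q* = 682.5 − 2(99.5) = 483.5.

P* = 99.5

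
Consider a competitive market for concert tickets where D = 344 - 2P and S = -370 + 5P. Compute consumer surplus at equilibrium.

Consumer surplus = 4900

Equilibrium: 344 - 2P = -370 + 5P gives P* = 102, Q* = 140.
Demand choke price (D = 0): P = 172.
CS = ½(172 − 102)(140) = 4900.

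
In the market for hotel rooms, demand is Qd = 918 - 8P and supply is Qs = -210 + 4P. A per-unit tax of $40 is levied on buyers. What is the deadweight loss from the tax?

Pre-tax equilibrium: P* = 94, Q* = 166.
Tax on buyers shifts demand to Qd = 918 − 8(P + 40) = 598 - 8P.
598 - 8P = -210 + 4P gives seller price Ps = 202/3; buyers pay Pb = 202/3 + 40 = 322/3.
New quantity: Q = 918 − 8(322/3) = 178/3.
DWL = ½ × 40 × (166 − 178/3) = 6400/3.

Deadweight loss = 6400/3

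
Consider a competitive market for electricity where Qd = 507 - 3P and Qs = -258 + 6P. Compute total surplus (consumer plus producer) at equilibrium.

Total surplus = 15876

Equilibrium: 507 - 3P = -258 + 6P gives P* = 85, Q* = 252.
Demand choke price: P = 169; supply starts at P = 43.
CS = ½(169 − 85)(252) = 10584; PS = ½(85 − 43)(252) = 5292.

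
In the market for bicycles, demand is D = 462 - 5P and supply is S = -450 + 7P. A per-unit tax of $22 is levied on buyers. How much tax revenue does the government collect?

Pre-tax equilibrium: P* = 76, Q* = 82.
Tax on buyers shifts demand to D = 462 − 5(P + 22) = 352 - 5P.
352 - 5P = -450 + 7P gives seller price Ps = 401/6; buyers pay Pb = 401/6 + 22 = 533/6.
New quantity: Q = 462 − 5(533/6) = 107/6.
Revenue = 22 × 107/6 = 1177/3.

Tax revenue = 1177/3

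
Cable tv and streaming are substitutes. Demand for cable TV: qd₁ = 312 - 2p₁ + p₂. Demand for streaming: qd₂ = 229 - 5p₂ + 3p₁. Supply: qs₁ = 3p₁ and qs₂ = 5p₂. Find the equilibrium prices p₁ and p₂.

p₁ = 3349/47, p₂ = 2081/47

Market 1: 312 - 2p₁ + p₂ = 3p₁ → 5p₁ - p₂ = 312.
Market 2: 10p₂ - 3p₁ = 229.
Eliminating p₂: 10×(1) + 1×(2) gives 47p₁ = 3349, so p₁ = 3349/47.
Back-substitute into (2): p₂ = (229 + 3×3349/47) / 10 = 2081/47.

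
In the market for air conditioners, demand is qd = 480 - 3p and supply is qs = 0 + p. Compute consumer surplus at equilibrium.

Equilibrium: 480 - 3p = 0 + p gives p* = 120, q* = 120.
Demand choke price (qd = 0): p = 160.
CS = ½(160 − 120)(120) = 2400.

Consumer surplus = 2400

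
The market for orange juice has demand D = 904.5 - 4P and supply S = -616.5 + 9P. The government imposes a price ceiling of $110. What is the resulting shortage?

Shortage = 91

Equilibrium price would be P* = 117, so the ceiling at 110 binds.
At P = 110: D = 904.5 − 4(110) = 464.5, S = -616.5 + 9(110) = 373.5.
Shortage = 464.5 − 373.5 = 91.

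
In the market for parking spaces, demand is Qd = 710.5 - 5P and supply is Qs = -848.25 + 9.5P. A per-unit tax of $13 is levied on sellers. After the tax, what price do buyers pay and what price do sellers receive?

Pre-tax equilibrium: P* = 107.5, Q* = 173.
Tax on sellers shifts supply to Qs = -848.25 + 9.5(P − 13) = -971.75 + 9.5P.
710.5 - 5P = -971.75 + 9.5P gives buyer price Pb = 6729/58; sellers receive Ps = 6729/58 − 13 = 5975/58.
New quantity: Q = 710.5 − 5(6729/58) = 3782/29.

Buyers pay 6729/58, sellers receive 5975/58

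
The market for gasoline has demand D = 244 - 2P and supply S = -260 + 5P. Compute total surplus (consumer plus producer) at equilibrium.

Total surplus = 3500

Equilibrium: 244 - 2P = -260 + 5P gives P* = 72, Q* = 100.
Demand choke price: P = 122; supply starts at P = 52.
CS = ½(122 − 72)(100) = 2500; PS = ½(72 − 52)(100) = 1000.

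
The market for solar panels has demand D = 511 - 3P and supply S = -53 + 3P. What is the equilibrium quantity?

Set D = S: 511 - 3P = -53 + 3P.
564 = 6P, so P* = 94.
Q* = 511 − 3(94) = 229.

Q* = 229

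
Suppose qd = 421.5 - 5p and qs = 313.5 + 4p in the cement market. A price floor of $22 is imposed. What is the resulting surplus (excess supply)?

Equilibrium price would be p* = 12, so the floor at 22 binds.
At p = 22: qd = 311.5, qs = 401.5.
Surplus = 401.5 − 311.5 = 90.

Surplus = 90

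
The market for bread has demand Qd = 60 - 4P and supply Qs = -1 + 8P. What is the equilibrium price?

Set Qd = Qs: 60 - 4P = -1 + 8P.
61 = 12P, so P* = 61/12.
Q* = 60 − 4(61/12) = 119/3.

P* = 61/12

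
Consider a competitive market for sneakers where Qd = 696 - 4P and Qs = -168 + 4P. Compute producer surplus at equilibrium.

Equilibrium: 696 - 4P = -168 + 4P gives P* = 108, Q* = 264.
Supply starts at P = 42 (where Qs = 0).
PS = ½(108 − 42)(264) = 8712.

Producer surplus = 8712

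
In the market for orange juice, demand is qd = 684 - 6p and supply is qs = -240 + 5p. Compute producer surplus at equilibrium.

Producer surplus = 3240

Equilibrium: 684 - 6p = -240 + 5p gives p* = 84, q* = 180.
Supply starts at p = 48 (where qs = 0).
PS = ½(84 − 48)(180) = 3240.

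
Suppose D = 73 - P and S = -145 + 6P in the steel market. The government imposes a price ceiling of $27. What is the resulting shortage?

Shortage = 29

Equilibrium price would be P* = 218/7, so the ceiling at 27 binds.
At P = 27: D = 73 − 1(27) = 46, S = -145 + 6(27) = 17.
Shortage = 46 − 17 = 29.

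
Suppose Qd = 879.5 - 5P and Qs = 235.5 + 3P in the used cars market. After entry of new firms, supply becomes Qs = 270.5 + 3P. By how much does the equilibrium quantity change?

Original equilibrium: P* = 80.5, Q* = 477.
New equilibrium: 879.5 - 5P = 270.5 + 3P, so 609 = 8P and P' = 76.125; Q' = 879.5 − 5(76.125) = 498.875.
Change in quantity: 498.875 − 477 = 21.875.

ΔQ = 21.875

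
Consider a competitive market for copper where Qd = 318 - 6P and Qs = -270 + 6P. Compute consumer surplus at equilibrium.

Consumer surplus = 48

Equilibrium: 318 - 6P = -270 + 6P gives P* = 49, Q* = 24.
Demand choke price (Qd = 0): P = 53.
CS = ½(53 − 49)(24) = 48.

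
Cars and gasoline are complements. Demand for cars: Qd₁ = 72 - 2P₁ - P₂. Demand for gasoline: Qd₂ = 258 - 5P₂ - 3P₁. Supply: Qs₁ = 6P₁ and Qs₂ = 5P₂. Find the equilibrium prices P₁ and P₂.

P₁ = 6, P₂ = 24

Market 1: 72 - 2P₁ - P₂ = 6P₁ → 8P₁ + P₂ = 72.
Market 2: 10P₂ + 3P₁ = 258.
Eliminating P₂: 10×(1) − 1×(2) gives 77P₁ = 462, so P₁ = 6.
Back-substitute into (2): P₂ = (258 − 3×6) / 10 = 24.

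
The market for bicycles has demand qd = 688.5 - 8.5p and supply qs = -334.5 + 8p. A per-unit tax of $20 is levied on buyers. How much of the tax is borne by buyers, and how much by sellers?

Buyers bear 320/33, sellers bear 340/33

Pre-tax equilibrium: p* = 62, q* = 161.5.
Tax on buyers shifts demand to qd = 688.5 − 8.5(p + 20) = 518.5 - 8.5p.
518.5 - 8.5p = -334.5 + 8p gives seller price ps = 1706/33; buyers pay pb = 1706/33 + 20 = 2366/33.
New quantity: q = 688.5 − 8.5(2366/33) = 5219/66.
Buyer burden = 2366/33 − 62 = 320/33; seller burden = 62 − 1706/33 = 340/33.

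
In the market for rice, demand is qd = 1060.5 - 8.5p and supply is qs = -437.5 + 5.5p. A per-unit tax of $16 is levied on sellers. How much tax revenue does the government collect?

Tax revenue = 10928/7

Pre-tax equilibrium: p* = 107, q* = 151.
Tax on sellers shifts supply to qs = -437.5 + 5.5(p − 16) = -525.5 + 5.5p.
1060.5 - 8.5p = -525.5 + 5.5p gives buyer price pb = 793/7; sellers receive ps = 793/7 − 16 = 681/7.
New quantity: q = 1060.5 − 8.5(793/7) = 683/7.
Revenue = 16 × 683/7 = 10928/7.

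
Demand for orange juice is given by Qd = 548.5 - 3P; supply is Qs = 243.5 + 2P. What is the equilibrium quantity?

Set Qd = Qs: 548.5 - 3P = 243.5 + 2P.
305 = 5P, so P* = 61.
Q* = 548.5 − 3(61) = 365.5.

Q* = 365.5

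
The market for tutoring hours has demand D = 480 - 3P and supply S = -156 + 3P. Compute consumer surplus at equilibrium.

Consumer surplus = 4374

Equilibrium: 480 - 3P = -156 + 3P gives P* = 106, Q* = 162.
Demand choke price (D = 0): P = 160.
CS = ½(160 − 106)(162) = 4374.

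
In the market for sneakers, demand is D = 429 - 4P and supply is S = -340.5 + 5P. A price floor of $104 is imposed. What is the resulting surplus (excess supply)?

Surplus = 166.5

Equilibrium price would be P* = 85.5, so the floor at 104 binds.
At P = 104: D = 13, S = 179.5.
Surplus = 179.5 − 13 = 166.5.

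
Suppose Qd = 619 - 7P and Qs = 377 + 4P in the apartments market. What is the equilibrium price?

P* = 22

Set Qd = Qs: 619 - 7P = 377 + 4P.
242 = 11P, so P* = 22.
Q* = 619 − 7(22) = 465.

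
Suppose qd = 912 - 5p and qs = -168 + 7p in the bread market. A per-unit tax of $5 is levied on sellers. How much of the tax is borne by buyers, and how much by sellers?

Pre-tax equilibrium: p* = 90, q* = 462.
Tax on sellers shifts supply to qs = -168 + 7(p − 5) = -203 + 7p.
912 - 5p = -203 + 7p gives buyer price pb = 1115/12; sellers receive ps = 1115/12 − 5 = 1055/12.
New quantity: q = 912 − 5(1115/12) = 5369/12.
Buyer burden = 1115/12 − 90 = 35/12; seller burden = 90 − 1055/12 = 25/12.

Buyers bear 35/12, sellers bear 25/12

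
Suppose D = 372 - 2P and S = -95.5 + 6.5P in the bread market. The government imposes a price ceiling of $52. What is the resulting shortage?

Shortage = 25.5

Equilibrium price would be P* = 55, so the ceiling at 52 binds.
At P = 52: D = 372 − 2(52) = 268, S = -95.5 + 6.5(52) = 242.5.
Shortage = 268 − 242.5 = 25.5.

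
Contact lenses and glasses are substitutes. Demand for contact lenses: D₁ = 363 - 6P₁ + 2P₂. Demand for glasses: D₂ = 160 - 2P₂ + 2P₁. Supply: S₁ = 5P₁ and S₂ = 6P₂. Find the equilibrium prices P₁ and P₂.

P₁ = 806/21, P₂ = 1243/42

Market 1: 363 - 6P₁ + 2P₂ = 5P₁ → 11P₁ - 2P₂ = 363.
Market 2: 8P₂ - 2P₁ = 160.
Eliminating P₂: 8×(1) + 2×(2) gives 84P₁ = 3224, so P₁ = 806/21.
Back-substitute into (2): P₂ = (160 + 2×806/21) / 8 = 1243/42.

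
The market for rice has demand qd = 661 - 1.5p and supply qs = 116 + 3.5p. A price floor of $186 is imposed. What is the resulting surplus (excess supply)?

Equilibrium price would be p* = 109, so the floor at 186 binds.
At p = 186: qd = 382, qs = 767.
Surplus = 767 − 382 = 385.

Surplus = 385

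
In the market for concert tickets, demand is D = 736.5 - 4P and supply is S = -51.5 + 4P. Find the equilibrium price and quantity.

Set D = S: 736.5 - 4P = -51.5 + 4P.
788 = 8P, so P* = 98.5.
Q* = 736.5 − 4(98.5) = 342.5.

P* = 98.5, Q* = 342.5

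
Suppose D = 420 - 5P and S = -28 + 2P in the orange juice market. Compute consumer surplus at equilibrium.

Equilibrium: 420 - 5P = -28 + 2P gives P* = 64, Q* = 100.
Demand choke price (D = 0): P = 84.
CS = ½(84 − 64)(100) = 1000.

Consumer surplus = 1000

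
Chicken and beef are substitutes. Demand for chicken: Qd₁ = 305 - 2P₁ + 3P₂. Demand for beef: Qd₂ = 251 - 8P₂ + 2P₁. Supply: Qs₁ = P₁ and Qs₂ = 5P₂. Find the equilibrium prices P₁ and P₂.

P₁ = 4718/33, P₂ = 1363/33

Market 1: 305 - 2P₁ + 3P₂ = P₁ → 3P₁ - 3P₂ = 305.
Market 2: 13P₂ - 2P₁ = 251.
Eliminating P₂: 13×(1) + 3×(2) gives 33P₁ = 4718, so P₁ = 4718/33.
Back-substitute into (2): P₂ = (251 + 2×4718/33) / 13 = 1363/33.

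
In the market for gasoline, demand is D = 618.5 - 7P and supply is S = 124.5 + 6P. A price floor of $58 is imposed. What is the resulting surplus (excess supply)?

Surplus = 260

Equilibrium price would be P* = 38, so the floor at 58 binds.
At P = 58: D = 212.5, S = 472.5.
Surplus = 472.5 − 212.5 = 260.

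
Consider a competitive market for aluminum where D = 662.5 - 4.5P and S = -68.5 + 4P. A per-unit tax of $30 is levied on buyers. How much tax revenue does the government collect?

Tax revenue = 108105/17

Pre-tax equilibrium: P* = 86, Q* = 275.5.
Tax on buyers shifts demand to D = 662.5 − 4.5(P + 30) = 527.5 - 4.5P.
527.5 - 4.5P = -68.5 + 4P gives seller price Ps = 1192/17; buyers pay Pb = 1192/17 + 30 = 1702/17.
New quantity: Q = 662.5 − 4.5(1702/17) = 7207/34.
Revenue = 30 × 7207/34 = 108105/17.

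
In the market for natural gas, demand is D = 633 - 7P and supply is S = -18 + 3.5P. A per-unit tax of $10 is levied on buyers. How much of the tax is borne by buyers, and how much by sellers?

Pre-tax equilibrium: P* = 62, Q* = 199.
Tax on buyers shifts demand to D = 633 − 7(P + 10) = 563 - 7P.
563 - 7P = -18 + 3.5P gives seller price Ps = 166/3; buyers pay Pb = 166/3 + 10 = 196/3.
New quantity: Q = 633 − 7(196/3) = 527/3.
Buyer burden = 196/3 − 62 = 10/3; seller burden = 62 − 166/3 = 20/3.

Buyers bear 10/3, sellers bear 20/3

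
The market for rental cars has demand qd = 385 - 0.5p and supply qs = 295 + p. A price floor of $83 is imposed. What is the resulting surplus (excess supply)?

Surplus = 34.5

Equilibrium price would be p* = 60, so the floor at 83 binds.
At p = 83: qd = 343.5, qs = 378.
Surplus = 378 − 343.5 = 34.5.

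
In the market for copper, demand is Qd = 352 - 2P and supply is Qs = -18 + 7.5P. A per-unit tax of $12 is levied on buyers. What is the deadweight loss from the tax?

Deadweight loss = 2160/19

Pre-tax equilibrium: P* = 740/19, Q* = 5208/19.
Tax on buyers shifts demand to Qd = 352 − 2(P + 12) = 328 - 2P.
328 - 2P = -18 + 7.5P gives seller price Ps = 692/19; buyers pay Pb = 692/19 + 12 = 920/19.
New quantity: Q = 352 − 2(920/19) = 4848/19.
DWL = ½ × 12 × (5208/19 − 4848/19) = 2160/19.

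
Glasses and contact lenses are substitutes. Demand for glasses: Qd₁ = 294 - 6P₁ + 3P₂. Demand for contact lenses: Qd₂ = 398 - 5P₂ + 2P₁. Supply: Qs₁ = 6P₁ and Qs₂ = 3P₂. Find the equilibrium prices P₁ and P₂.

Market 1: 294 - 6P₁ + 3P₂ = 6P₁ → 12P₁ - 3P₂ = 294.
Market 2: 8P₂ - 2P₁ = 398.
Eliminating P₂: 8×(1) + 3×(2) gives 90P₁ = 3546, so P₁ = 39.4.
Back-substitute into (2): P₂ = (398 + 2×39.4) / 8 = 59.6.

P₁ = 39.4, P₂ = 59.6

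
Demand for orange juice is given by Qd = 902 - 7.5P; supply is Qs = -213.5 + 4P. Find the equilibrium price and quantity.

Set Qd = Qs: 902 - 7.5P = -213.5 + 4P.
1115.5 = 11.5P, so P* = 97.
Q* = 902 − 7.5(97) = 174.5.

P* = 97, Q* = 174.5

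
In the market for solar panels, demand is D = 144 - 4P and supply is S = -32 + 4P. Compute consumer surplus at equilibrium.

Equilibrium: 144 - 4P = -32 + 4P gives P* = 22, Q* = 56.
Demand choke price (D = 0): P = 36.
CS = ½(36 − 22)(56) = 392.

Consumer surplus = 392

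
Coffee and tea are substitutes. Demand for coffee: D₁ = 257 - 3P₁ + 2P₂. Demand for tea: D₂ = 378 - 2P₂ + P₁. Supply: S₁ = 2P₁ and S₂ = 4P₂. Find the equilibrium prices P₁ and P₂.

Market 1: 257 - 3P₁ + 2P₂ = 2P₁ → 5P₁ - 2P₂ = 257.
Market 2: 6P₂ - P₁ = 378.
Eliminating P₂: 6×(1) + 2×(2) gives 28P₁ = 2298, so P₁ = 1149/14.
Back-substitute into (2): P₂ = (378 + 1×1149/14) / 6 = 2147/28.

P₁ = 1149/14, P₂ = 2147/28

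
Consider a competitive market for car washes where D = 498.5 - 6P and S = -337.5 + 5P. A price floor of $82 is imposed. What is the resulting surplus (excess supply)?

Surplus = 66

Equilibrium price would be P* = 76, so the floor at 82 binds.
At P = 82: D = 6.5, S = 72.5.
Surplus = 72.5 − 6.5 = 66.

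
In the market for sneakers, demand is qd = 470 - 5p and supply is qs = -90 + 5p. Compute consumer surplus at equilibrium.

Equilibrium: 470 - 5p = -90 + 5p gives p* = 56, q* = 190.
Demand choke price (qd = 0): p = 94.
CS = ½(94 − 56)(190) = 3610.

Consumer surplus = 3610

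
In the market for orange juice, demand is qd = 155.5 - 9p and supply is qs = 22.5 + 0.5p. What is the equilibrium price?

p* = 14

Set qd = qs: 155.5 - 9p = 22.5 + 0.5p.
133 = 9.5p, so p* = 14.
q* = 155.5 − 9(14) = 29.5.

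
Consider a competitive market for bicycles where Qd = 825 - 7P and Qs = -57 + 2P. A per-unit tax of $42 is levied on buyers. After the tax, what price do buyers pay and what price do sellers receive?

Buyers pay 322/3, sellers receive 196/3

Pre-tax equilibrium: P* = 98, Q* = 139.
Tax on buyers shifts demand to Qd = 825 − 7(P + 42) = 531 - 7P.
531 - 7P = -57 + 2P gives seller price Ps = 196/3; buyers pay Pb = 196/3 + 42 = 322/3.
New quantity: Q = 825 − 7(322/3) = 221/3.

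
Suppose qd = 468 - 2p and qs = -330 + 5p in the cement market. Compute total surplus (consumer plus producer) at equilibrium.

Total surplus = 20160

Equilibrium: 468 - 2p = -330 + 5p gives p* = 114, q* = 240.
Demand choke price: p = 234; supply starts at p = 66.
CS = ½(234 − 114)(240) = 14400; PS = ½(114 − 66)(240) = 5760.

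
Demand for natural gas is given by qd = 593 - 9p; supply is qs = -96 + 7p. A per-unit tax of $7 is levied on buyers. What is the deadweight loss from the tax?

Pre-tax equilibrium: p* = 43.0625, q* = 205.4375.
Tax on buyers shifts demand to qd = 593 − 9(p + 7) = 530 - 9p.
530 - 9p = -96 + 7p gives seller price ps = 39.125; buyers pay pb = 39.125 + 7 = 46.125.
New quantity: q = 593 − 9(46.125) = 177.875.
DWL = ½ × 7 × (205.4375 − 177.875) = 96.46875.

Deadweight loss = 96.46875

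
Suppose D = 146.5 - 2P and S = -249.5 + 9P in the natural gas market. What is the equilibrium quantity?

Set D = S: 146.5 - 2P = -249.5 + 9P.
396 = 11P, so P* = 36.
Q* = 146.5 − 2(36) = 74.5.

Q* = 74.5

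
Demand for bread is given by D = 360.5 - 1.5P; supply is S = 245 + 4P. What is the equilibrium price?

Set D = S: 360.5 - 1.5P = 245 + 4P.
115.5 = 5.5P, so P* = 21.
Q* = 360.5 − 1.5(21) = 329.

P* = 21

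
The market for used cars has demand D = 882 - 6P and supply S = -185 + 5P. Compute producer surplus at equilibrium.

Equilibrium: 882 - 6P = -185 + 5P gives P* = 97, Q* = 300.
Supply starts at P = 37 (where S = 0).
PS = ½(97 − 37)(300) = 9000.

Producer surplus = 9000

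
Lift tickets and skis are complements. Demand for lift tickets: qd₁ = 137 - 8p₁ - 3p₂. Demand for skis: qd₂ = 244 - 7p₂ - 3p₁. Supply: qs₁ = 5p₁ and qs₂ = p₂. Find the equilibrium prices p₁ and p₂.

p₁ = 364/95, p₂ = 2761/95

Market 1: 137 - 8p₁ - 3p₂ = 5p₁ → 13p₁ + 3p₂ = 137.
Market 2: 8p₂ + 3p₁ = 244.
Eliminating p₂: 8×(1) − 3×(2) gives 95p₁ = 364, so p₁ = 364/95.
Back-substitute into (2): p₂ = (244 − 3×364/95) / 8 = 2761/95.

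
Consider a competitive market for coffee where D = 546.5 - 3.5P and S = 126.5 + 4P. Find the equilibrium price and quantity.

P* = 56, Q* = 350.5

Set D = S: 546.5 - 3.5P = 126.5 + 4P.
420 = 7.5P, so P* = 56.
Q* = 546.5 − 3.5(56) = 350.5.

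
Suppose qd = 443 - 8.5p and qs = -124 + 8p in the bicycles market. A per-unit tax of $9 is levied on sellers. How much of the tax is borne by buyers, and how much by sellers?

Buyers bear 48/11, sellers bear 51/11

Pre-tax equilibrium: p* = 378/11, q* = 1660/11.
Tax on sellers shifts supply to qs = -124 + 8(p − 9) = -196 + 8p.
443 - 8.5p = -196 + 8p gives buyer price pb = 426/11; sellers receive ps = 426/11 − 9 = 327/11.
New quantity: q = 443 − 8.5(426/11) = 1252/11.
Buyer burden = 426/11 − 378/11 = 48/11; seller burden = 378/11 − 327/11 = 51/11.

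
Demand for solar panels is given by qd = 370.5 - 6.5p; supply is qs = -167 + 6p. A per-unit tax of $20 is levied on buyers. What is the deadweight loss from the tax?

Deadweight loss = 624

Pre-tax equilibrium: p* = 43, q* = 91.
Tax on buyers shifts demand to qd = 370.5 − 6.5(p + 20) = 240.5 - 6.5p.
240.5 - 6.5p = -167 + 6p gives seller price ps = 32.6; buyers pay pb = 32.6 + 20 = 52.6.
New quantity: q = 370.5 − 6.5(52.6) = 28.6.
DWL = ½ × 20 × (91 − 28.6) = 624.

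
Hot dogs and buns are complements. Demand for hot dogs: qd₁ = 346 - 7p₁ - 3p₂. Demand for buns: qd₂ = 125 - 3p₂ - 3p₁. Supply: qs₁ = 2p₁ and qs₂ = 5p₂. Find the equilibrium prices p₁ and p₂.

p₁ = 2393/63, p₂ = 29/21

Market 1: 346 - 7p₁ - 3p₂ = 2p₁ → 9p₁ + 3p₂ = 346.
Market 2: 8p₂ + 3p₁ = 125.
Eliminating p₂: 8×(1) − 3×(2) gives 63p₁ = 2393, so p₁ = 2393/63.
Back-substitute into (2): p₂ = (125 − 3×2393/63) / 8 = 29/21.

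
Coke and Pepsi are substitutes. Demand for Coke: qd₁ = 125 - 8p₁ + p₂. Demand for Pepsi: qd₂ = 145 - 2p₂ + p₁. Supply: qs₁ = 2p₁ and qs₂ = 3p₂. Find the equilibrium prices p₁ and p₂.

p₁ = 110/7, p₂ = 225/7

Market 1: 125 - 8p₁ + p₂ = 2p₁ → 10p₁ - p₂ = 125.
Market 2: 5p₂ - p₁ = 145.
Eliminating p₂: 5×(1) + 1×(2) gives 49p₁ = 770, so p₁ = 110/7.
Back-substitute into (2): p₂ = (145 + 1×110/7) / 5 = 225/7.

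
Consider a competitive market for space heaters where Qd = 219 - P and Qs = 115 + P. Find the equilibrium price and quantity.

P* = 52, Q* = 167

Set Qd = Qs: 219 - P = 115 + P.
104 = 2P, so P* = 52.
Q* = 219 − 1(52) = 167.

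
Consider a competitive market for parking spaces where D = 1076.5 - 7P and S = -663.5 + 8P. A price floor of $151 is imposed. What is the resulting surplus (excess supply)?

Surplus = 525

Equilibrium price would be P* = 116, so the floor at 151 binds.
At P = 151: D = 19.5, S = 544.5.
Surplus = 544.5 − 19.5 = 525.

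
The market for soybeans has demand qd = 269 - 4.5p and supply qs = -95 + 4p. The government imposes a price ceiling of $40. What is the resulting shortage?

Shortage = 24

Equilibrium price would be p* = 728/17, so the ceiling at 40 binds.
At p = 40: qd = 269 − 4.5(40) = 89, qs = -95 + 4(40) = 65.
Shortage = 89 − 65 = 24.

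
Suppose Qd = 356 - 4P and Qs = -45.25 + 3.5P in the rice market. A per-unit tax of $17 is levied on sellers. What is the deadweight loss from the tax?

Pre-tax equilibrium: P* = 53.5, Q* = 142.
Tax on sellers shifts supply to Qs = -45.25 + 3.5(P − 17) = -104.75 + 3.5P.
356 - 4P = -104.75 + 3.5P gives buyer price Pb = 1843/30; sellers receive Ps = 1843/30 − 17 = 1333/30.
New quantity: Q = 356 − 4(1843/30) = 1654/15.
DWL = ½ × 17 × (142 − 1654/15) = 4046/15.

Deadweight loss = 4046/15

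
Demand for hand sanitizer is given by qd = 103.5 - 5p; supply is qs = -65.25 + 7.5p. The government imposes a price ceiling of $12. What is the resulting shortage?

Equilibrium price would be p* = 13.5, so the ceiling at 12 binds.
At p = 12: qd = 103.5 − 5(12) = 43.5, qs = -65.25 + 7.5(12) = 24.75.
Shortage = 43.5 − 24.75 = 18.75.

Shortage = 18.75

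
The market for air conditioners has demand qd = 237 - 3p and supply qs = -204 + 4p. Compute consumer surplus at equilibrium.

Equilibrium: 237 - 3p = -204 + 4p gives p* = 63, q* = 48.
Demand choke price (qd = 0): p = 79.
CS = ½(79 − 63)(48) = 384.

Consumer surplus = 384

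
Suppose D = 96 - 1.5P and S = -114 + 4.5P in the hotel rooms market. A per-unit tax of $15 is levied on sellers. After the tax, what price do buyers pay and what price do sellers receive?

Pre-tax equilibrium: P* = 35, Q* = 43.5.
Tax on sellers shifts supply to S = -114 + 4.5(P − 15) = -181.5 + 4.5P.
96 - 1.5P = -181.5 + 4.5P gives buyer price Pb = 46.25; sellers receive Ps = 46.25 − 15 = 31.25.
New quantity: Q = 96 − 1.5(46.25) = 26.625.

Buyers pay $46.25, sellers receive $31.25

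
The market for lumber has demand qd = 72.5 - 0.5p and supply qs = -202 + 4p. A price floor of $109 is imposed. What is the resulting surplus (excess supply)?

Surplus = 216

Equilibrium price would be p* = 61, so the floor at 109 binds.
At p = 109: qd = 18, qs = 234.
Surplus = 234 − 18 = 216.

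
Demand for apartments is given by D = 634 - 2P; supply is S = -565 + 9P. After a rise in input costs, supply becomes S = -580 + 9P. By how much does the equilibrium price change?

ΔP = 15/11

Original equilibrium: P* = 109, Q* = 416.
New equilibrium: 634 - 2P = -580 + 9P, so 1214 = 11P and P' = 1214/11; Q' = 634 − 2(1214/11) = 4546/11.
Change in price: 1214/11 − 109 = 15/11.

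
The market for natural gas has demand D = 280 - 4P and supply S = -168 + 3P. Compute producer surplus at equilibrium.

Equilibrium: 280 - 4P = -168 + 3P gives P* = 64, Q* = 24.
Supply starts at P = 56 (where S = 0).
PS = ½(64 − 56)(24) = 96.

Producer surplus = 96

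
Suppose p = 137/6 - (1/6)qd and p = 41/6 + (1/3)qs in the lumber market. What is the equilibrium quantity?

Set the two price expressions equal: 137/6 - (1/6)q = 41/6 + (1/3)q.
16 = 0.5q, so q* = 32.
p* = 137/6 − (1/6)(32) = 17.5.

q* = 32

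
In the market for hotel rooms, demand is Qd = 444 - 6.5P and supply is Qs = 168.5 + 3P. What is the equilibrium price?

P* = 29

Set Qd = Qs: 444 - 6.5P = 168.5 + 3P.
275.5 = 9.5P, so P* = 29.
Q* = 444 − 6.5(29) = 255.5.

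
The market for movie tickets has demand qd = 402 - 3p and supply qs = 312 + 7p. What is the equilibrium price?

p* = 9

Set qd = qs: 402 - 3p = 312 + 7p.
90 = 10p, so p* = 9.
q* = 402 − 3(9) = 375.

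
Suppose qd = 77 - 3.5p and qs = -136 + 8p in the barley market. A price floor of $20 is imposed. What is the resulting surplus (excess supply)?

Equilibrium price would be p* = 426/23, so the floor at 20 binds.
At p = 20: qd = 7, qs = 24.
Surplus = 24 − 7 = 17.

Surplus = 17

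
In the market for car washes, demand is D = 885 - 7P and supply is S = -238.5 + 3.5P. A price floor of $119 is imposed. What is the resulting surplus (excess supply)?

Equilibrium price would be P* = 107, so the floor at 119 binds.
At P = 119: D = 52, S = 178.
Surplus = 178 − 52 = 126.

Surplus = 126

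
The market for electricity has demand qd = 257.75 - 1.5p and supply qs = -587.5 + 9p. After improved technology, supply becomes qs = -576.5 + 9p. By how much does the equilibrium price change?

Δp = -22/21

Original equilibrium: p* = 80.5, q* = 137.
New equilibrium: 257.75 - 1.5p = -576.5 + 9p, so 834.25 = 10.5p and p' = 3337/42; q' = 257.75 − 1.5(3337/42) = 970/7.
Change in price: 3337/42 − 80.5 = -22/21.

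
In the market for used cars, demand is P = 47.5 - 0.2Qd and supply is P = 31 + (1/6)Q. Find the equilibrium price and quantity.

P* = 38.5, Q* = 45

Set the two price expressions equal: 47.5 - 0.2Q = 31 + (1/6)Q.
16.5 = (11/30)Q, so Q* = 45.
P* = 47.5 − (0.2)(45) = 38.5.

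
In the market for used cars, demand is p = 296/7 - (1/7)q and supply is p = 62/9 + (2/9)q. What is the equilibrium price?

Set the two price expressions equal: 296/7 - (1/7)q = 62/9 + (2/9)q.
2230/63 = (23/63)q, so q* = 2230/23.
p* = 296/7 − (1/7)(2230/23) = 654/23.

p* = 654/23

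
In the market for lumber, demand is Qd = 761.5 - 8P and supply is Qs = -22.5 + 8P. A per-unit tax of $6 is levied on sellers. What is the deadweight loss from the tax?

Deadweight loss = 72

Pre-tax equilibrium: P* = 49, Q* = 369.5.
Tax on sellers shifts supply to Qs = -22.5 + 8(P − 6) = -70.5 + 8P.
761.5 - 8P = -70.5 + 8P gives buyer price Pb = 52; sellers receive Ps = 52 − 6 = 46.
New quantity: Q = 761.5 − 8(52) = 345.5.
DWL = ½ × 6 × (369.5 − 345.5) = 72.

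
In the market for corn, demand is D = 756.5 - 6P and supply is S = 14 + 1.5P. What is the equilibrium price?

P* = 99

Set D = S: 756.5 - 6P = 14 + 1.5P.
742.5 = 7.5P, so P* = 99.
Q* = 756.5 − 6(99) = 162.5.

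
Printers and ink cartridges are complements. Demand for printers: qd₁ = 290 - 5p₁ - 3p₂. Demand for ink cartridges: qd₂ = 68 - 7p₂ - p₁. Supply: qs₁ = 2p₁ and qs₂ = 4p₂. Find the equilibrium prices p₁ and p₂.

Market 1: 290 - 5p₁ - 3p₂ = 2p₁ → 7p₁ + 3p₂ = 290.
Market 2: 11p₂ + p₁ = 68.
Eliminating p₂: 11×(1) − 3×(2) gives 74p₁ = 2986, so p₁ = 1493/37.
Back-substitute into (2): p₂ = (68 − 1×1493/37) / 11 = 93/37.

p₁ = 1493/37, p₂ = 93/37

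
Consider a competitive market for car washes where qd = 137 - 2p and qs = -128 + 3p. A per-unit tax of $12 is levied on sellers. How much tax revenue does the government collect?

Tax revenue = 199.2

Pre-tax equilibrium: p* = 53, q* = 31.
Tax on sellers shifts supply to qs = -128 + 3(p − 12) = -164 + 3p.
137 - 2p = -164 + 3p gives buyer price pb = 60.2; sellers receive ps = 60.2 − 12 = 48.2.
New quantity: q = 137 − 2(60.2) = 16.6.
Revenue = 12 × 16.6 = 199.2.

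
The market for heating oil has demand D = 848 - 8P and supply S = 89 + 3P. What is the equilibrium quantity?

Q* = 296

Set D = S: 848 - 8P = 89 + 3P.
759 = 11P, so P* = 69.
Q* = 848 − 8(69) = 296.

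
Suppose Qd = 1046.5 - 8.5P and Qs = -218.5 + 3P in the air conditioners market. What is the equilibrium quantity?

Set Qd = Qs: 1046.5 - 8.5P = -218.5 + 3P.
1265 = 11.5P, so P* = 110.
Q* = 1046.5 − 8.5(110) = 111.5.

Q* = 111.5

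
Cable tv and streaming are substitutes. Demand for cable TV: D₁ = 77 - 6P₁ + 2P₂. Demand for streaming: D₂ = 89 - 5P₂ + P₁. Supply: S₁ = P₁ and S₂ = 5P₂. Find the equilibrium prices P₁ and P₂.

Market 1: 77 - 6P₁ + 2P₂ = P₁ → 7P₁ - 2P₂ = 77.
Market 2: 10P₂ - P₁ = 89.
Eliminating P₂: 10×(1) + 2×(2) gives 68P₁ = 948, so P₁ = 237/17.
Back-substitute into (2): P₂ = (89 + 1×237/17) / 10 = 175/17.

P₁ = 237/17, P₂ = 175/17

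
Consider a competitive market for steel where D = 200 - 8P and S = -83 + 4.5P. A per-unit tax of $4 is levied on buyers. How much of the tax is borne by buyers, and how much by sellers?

Buyers bear $1.44, sellers bear $2.56

Pre-tax equilibrium: P* = 22.64, Q* = 18.88.
Tax on buyers shifts demand to D = 200 − 8(P + 4) = 168 - 8P.
168 - 8P = -83 + 4.5P gives seller price Ps = 20.08; buyers pay Pb = 20.08 + 4 = 24.08.
New quantity: Q = 200 − 8(24.08) = 7.36.
Buyer burden = 24.08 − 22.64 = 1.44; seller burden = 22.64 − 20.08 = 2.56.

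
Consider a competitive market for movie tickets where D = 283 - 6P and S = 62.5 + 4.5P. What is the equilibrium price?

P* = 21

Set D = S: 283 - 6P = 62.5 + 4.5P.
220.5 = 10.5P, so P* = 21.
Q* = 283 − 6(21) = 157.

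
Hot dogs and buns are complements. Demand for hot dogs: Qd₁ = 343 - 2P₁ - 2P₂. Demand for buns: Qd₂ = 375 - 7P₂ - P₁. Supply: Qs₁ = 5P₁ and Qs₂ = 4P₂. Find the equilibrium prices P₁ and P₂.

P₁ = 3023/75, P₂ = 2282/75

Market 1: 343 - 2P₁ - 2P₂ = 5P₁ → 7P₁ + 2P₂ = 343.
Market 2: 11P₂ + P₁ = 375.
Eliminating P₂: 11×(1) − 2×(2) gives 75P₁ = 3023, so P₁ = 3023/75.
Back-substitute into (2): P₂ = (375 − 1×3023/75) / 11 = 2282/75.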